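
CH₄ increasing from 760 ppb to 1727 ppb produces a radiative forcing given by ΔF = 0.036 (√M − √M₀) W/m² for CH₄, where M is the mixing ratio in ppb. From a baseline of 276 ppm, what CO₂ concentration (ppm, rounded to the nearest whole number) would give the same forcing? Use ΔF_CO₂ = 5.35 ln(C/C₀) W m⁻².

CH₄ forcing: 0.036 × (√1727 − √760) = 0.036 × (41.5572 − 27.5681) = 0.036 × 13.9891 = 0.50361 W/m².
Set 5.35 ln(C/276) = 0.50361: ln(C/276) = 0.50361/5.35 = 0.09413, so C = 276 × e^0.09413 = 276 × 1.09870 = 303.24 ppm.

C ≈ 303 ppm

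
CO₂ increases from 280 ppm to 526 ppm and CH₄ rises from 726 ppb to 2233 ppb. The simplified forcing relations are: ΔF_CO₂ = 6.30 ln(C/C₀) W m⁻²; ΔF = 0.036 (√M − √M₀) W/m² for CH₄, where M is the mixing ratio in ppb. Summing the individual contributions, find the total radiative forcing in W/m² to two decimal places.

ΔF = 4.70 W/m²

CO₂: 6.30 × ln(526/280) = 6.30 × ln(1.87857) = 6.30 × 0.63051 = 3.9722 W/m².
CH₄: 0.036 × (√2233 − √726) = 0.036 × (47.2546 − 26.9444) = 0.036 × 20.3102 = 0.7312 W/m².
Total ΔF = 3.9722 + 0.7312 = 4.7034 W/m².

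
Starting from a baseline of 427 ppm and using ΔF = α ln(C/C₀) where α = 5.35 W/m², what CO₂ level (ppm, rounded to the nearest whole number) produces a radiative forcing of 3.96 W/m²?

C ≈ 895 ppm

Set 5.35 ln(C/427) = 3.96, so ln(C/427) = 3.96/5.35 = 0.74019.
Then C/427 = e^0.74019 = 2.09633, giving C = 427 × 2.09633 = 895.13 ppm.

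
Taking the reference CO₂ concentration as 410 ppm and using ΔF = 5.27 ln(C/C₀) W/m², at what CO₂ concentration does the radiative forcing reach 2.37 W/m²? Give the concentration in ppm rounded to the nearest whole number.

Set 5.27 ln(C/410) = 2.37, so ln(C/410) = 2.37/5.27 = 0.44972.
Then C/410 = e^0.44972 = 1.56787, giving C = 410 × 1.56787 = 642.83 ppm.

C ≈ 643 ppm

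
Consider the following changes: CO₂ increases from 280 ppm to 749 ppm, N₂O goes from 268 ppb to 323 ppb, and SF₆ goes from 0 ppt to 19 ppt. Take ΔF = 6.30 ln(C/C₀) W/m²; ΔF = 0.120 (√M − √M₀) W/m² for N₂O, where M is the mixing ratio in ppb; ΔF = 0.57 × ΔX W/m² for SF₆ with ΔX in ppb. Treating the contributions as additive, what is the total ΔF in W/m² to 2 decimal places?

CO₂: 6.30 × ln(749/280) = 6.30 × ln(2.67500) = 6.30 × 0.98395 = 6.1989 W/m².
N₂O: 0.120 × (√323 − √268) = 0.120 × (17.9722 − 16.3707) = 0.120 × 1.6015 = 0.1922 W/m².
SF₆: Δ = 19 − 0 = 19 ppt = 0.019 ppb; ΔF = 0.57 × 0.019 = 0.0108 W/m².
Total ΔF = 6.1989 + 0.1922 + 0.0108 = 6.4019 W/m².

ΔF = 6.40 W/m²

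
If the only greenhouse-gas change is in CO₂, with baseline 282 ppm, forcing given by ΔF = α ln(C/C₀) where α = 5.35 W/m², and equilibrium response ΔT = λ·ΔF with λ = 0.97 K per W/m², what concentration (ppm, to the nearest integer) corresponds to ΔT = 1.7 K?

C ≈ 391 ppm

Required forcing: ΔF = ΔT/λ = 1.7/0.97 = 1.7526 W/m².
Then ln(C/282) = ΔF/5.35 = 1.7526/5.35 = 0.32759.
So C = 282 × e^0.32759 = 282 × 1.38762 = 391.31 ppm.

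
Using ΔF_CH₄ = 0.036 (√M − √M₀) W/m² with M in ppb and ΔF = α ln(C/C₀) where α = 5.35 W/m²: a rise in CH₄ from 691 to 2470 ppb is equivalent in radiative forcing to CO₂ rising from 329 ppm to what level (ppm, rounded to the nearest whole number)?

C ≈ 385 ppm

CH₄ forcing: 0.036 × (√2470 − √691) = 0.036 × (49.6991 − 26.2869) = 0.036 × 23.4122 = 0.84284 W/m².
Set 5.35 ln(C/329) = 0.84284: ln(C/329) = 0.84284/5.35 = 0.15754, so C = 329 × e^0.15754 = 329 × 1.17063 = 385.14 ppm.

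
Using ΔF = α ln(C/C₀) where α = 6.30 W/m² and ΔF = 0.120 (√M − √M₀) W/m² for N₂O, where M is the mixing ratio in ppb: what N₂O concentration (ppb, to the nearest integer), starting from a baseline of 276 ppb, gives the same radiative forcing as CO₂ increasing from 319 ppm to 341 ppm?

CO₂ forcing: 6.30 × ln(341/319) = 6.30 × 0.066691 = 0.42015 W/m².
Set 0.120(√M − √276) = 0.42015: √M = 0.42015/0.120 + √276 = 3.5013 + 16.6132 = 20.1145.
M = (20.1145)² = 404.59 ppb.

M ≈ 405 ppb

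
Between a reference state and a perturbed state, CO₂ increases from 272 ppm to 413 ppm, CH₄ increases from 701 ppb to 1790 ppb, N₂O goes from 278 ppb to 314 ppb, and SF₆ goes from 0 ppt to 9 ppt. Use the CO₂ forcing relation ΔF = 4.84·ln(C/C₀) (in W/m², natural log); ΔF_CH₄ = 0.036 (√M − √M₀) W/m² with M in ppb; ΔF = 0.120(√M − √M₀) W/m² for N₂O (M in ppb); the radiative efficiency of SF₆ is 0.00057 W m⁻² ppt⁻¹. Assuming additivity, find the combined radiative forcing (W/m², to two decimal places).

ΔF = 2.72 W/m²

CO₂: 4.84 × ln(413/272) = 4.84 × ln(1.51838) = 4.84 × 0.41764 = 2.0214 W/m².
CH₄: 0.036 × (√1790 − √701) = 0.036 × (42.3084 − 26.4764) = 0.036 × 15.8320 = 0.5700 W/m².
N₂O: 0.120 × (√314 − √278) = 0.120 × (17.7200 − 16.6733) = 0.120 × 1.0467 = 0.1256 W/m².
SF₆: ΔF = 0.00057 × (9 − 0) = 0.00057 × 9 = 0.0051 W/m².
Total ΔF = 2.0214 + 0.5700 + 0.1256 + 0.0051 = 2.7221 W/m².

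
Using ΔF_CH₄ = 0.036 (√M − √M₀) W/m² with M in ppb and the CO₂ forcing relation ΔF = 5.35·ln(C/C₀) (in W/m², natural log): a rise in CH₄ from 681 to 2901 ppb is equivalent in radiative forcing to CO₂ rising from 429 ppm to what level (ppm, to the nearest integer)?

CH₄ forcing: 0.036 × (√2901 − √681) = 0.036 × (53.8609 − 26.0960) = 0.036 × 27.7649 = 0.99954 W/m².
Set 5.35 ln(C/429) = 0.99954: ln(C/429) = 0.99954/5.35 = 0.18683, so C = 429 × e^0.18683 = 429 × 1.20542 = 517.13 ppm.

C ≈ 517 ppm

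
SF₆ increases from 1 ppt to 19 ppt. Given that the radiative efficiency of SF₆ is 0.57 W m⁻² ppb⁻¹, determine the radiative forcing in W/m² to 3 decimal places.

ΔF = 0.010 W/m²

SF₆: Δ = 19 − 1 = 18 ppt = 0.018 ppb; ΔF = 0.57 × 0.018 = 0.0103 W/m².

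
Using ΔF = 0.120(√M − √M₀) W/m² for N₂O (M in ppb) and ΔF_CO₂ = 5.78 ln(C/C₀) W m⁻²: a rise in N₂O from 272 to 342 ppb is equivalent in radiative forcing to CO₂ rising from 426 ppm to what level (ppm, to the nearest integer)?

N₂O forcing: 0.120 × (√342 − √272) = 0.120 × (18.4932 − 16.4924) = 0.120 × 2.0008 = 0.24010 W/m².
Set 5.78 ln(C/426) = 0.24010: ln(C/426) = 0.24010/5.78 = 0.04154, so C = 426 × e^0.04154 = 426 × 1.04241 = 444.07 ppm.

C ≈ 444 ppm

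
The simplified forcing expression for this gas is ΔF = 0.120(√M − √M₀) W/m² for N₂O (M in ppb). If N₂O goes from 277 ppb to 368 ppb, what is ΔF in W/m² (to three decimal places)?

ΔF = 0.305 W/m²

N₂O: 0.120 × (√368 − √277) = 0.120 × (19.1833 − 16.6433) = 0.120 × 2.5400 = 0.3048 W/m².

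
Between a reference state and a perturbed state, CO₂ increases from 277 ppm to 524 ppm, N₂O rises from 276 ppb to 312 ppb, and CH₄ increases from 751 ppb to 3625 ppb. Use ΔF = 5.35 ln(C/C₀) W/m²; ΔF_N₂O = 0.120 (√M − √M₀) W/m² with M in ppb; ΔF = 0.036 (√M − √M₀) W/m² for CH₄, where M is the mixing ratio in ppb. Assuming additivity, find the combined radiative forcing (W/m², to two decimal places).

ΔF = 4.72 W/m²

CO₂: 5.35 × ln(524/277) = 5.35 × ln(1.89170) = 5.35 × 0.63748 = 3.4105 W/m².
N₂O: 0.120 × (√312 − √276) = 0.120 × (17.6635 − 16.6132) = 0.120 × 1.0503 = 0.1260 W/m².
CH₄: 0.036 × (√3625 − √751) = 0.036 × (60.2080 − 27.4044) = 0.036 × 32.8036 = 1.1809 W/m².
Total ΔF = 3.4105 + 0.1260 + 1.1809 = 4.7174 W/m².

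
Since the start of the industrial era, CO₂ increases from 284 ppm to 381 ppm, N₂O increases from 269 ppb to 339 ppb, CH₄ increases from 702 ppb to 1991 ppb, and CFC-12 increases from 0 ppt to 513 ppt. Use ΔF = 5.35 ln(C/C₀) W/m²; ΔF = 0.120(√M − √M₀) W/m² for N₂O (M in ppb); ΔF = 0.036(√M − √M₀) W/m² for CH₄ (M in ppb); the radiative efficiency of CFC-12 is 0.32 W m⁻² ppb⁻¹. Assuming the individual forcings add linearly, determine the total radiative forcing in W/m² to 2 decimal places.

ΔF = 2.63 W/m²

CO₂: 5.35 × ln(381/284) = 5.35 × ln(1.34155) = 5.35 × 0.29383 = 1.5720 W/m².
N₂O: 0.120 × (√339 − √269) = 0.120 × (18.4120 − 16.4012) = 0.120 × 2.0108 = 0.2413 W/m².
CH₄: 0.036 × (√1991 − √702) = 0.036 × (44.6206 − 26.4953) = 0.036 × 18.1253 = 0.6525 W/m².
CFC-12: Δ = 513 − 0 = 513 ppt = 0.513 ppb; ΔF = 0.32 × 0.513 = 0.1642 W/m².
Total ΔF = 1.5720 + 0.2413 + 0.6525 + 0.1642 = 2.6300 W/m².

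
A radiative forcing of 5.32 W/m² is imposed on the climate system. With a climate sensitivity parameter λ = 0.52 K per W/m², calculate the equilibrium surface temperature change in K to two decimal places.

ΔT = λ ΔF = 0.52 × 5.32 = 2.7664 K.

ΔT = 2.77 K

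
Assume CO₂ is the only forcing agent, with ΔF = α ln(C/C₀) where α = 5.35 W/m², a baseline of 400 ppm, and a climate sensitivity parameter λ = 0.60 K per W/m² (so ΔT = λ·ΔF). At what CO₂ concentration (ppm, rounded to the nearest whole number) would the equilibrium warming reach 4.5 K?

C ≈ 1625 ppm

Required forcing: ΔF = ΔT/λ = 4.5/0.60 = 7.5000 W/m².
Then ln(C/400) = ΔF/5.35 = 7.5000/5.35 = 1.40187.
So C = 400 × e^1.40187 = 400 × 4.06279 = 1625.12 ppm.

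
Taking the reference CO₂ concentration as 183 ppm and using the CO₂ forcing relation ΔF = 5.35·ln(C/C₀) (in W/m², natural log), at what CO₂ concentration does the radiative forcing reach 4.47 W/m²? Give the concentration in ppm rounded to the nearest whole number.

Set 5.35 ln(C/183) = 4.47, so ln(C/183) = 4.47/5.35 = 0.83551.
Then C/183 = e^0.83551 = 2.30599, giving C = 183 × 2.30599 = 422.00 ppm.

C ≈ 422 ppm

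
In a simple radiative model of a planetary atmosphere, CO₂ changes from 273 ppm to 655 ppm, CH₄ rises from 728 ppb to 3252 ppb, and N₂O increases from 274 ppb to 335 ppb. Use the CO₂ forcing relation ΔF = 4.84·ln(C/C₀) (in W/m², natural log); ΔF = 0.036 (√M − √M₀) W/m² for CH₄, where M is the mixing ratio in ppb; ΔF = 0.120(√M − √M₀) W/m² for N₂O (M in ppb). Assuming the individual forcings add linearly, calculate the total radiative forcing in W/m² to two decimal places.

ΔF = 5.53 W/m²

CO₂: 4.84 × ln(655/273) = 4.84 × ln(2.39927) = 4.84 × 0.87516 = 4.2358 W/m².
CH₄: 0.036 × (√3252 − √728) = 0.036 × (57.0263 − 26.9815) = 0.036 × 30.0448 = 1.0816 W/m².
N₂O: 0.120 × (√335 − √274) = 0.120 × (18.3030 − 16.5529) = 0.120 × 1.7501 = 0.2100 W/m².
Total ΔF = 4.2358 + 1.0816 + 0.2100 = 5.5274 W/m².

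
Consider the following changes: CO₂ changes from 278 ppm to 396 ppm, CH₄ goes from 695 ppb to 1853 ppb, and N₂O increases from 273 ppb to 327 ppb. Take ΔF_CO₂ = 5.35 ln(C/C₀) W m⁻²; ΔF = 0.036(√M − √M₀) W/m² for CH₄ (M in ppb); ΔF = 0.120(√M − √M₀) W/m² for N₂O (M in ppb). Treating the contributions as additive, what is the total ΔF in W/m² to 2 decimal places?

ΔF = 2.68 W/m²

CO₂: 5.35 × ln(396/278) = 5.35 × ln(1.42446) = 5.35 × 0.35379 = 1.8928 W/m².
CH₄: 0.036 × (√1853 − √695) = 0.036 × (43.0465 − 26.3629) = 0.036 × 16.6836 = 0.6006 W/m².
N₂O: 0.120 × (√327 − √273) = 0.120 × (18.0831 − 16.5227) = 0.120 × 1.5604 = 0.1872 W/m².
Total ΔF = 1.8928 + 0.6006 + 0.1872 = 2.6806 W/m².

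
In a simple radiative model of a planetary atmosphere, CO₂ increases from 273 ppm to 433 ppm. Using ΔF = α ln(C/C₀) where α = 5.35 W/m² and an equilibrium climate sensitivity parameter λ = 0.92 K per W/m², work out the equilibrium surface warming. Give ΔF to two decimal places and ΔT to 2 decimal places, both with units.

CO₂: 5.35 × ln(433/273) = 5.35 × ln(1.58608) = 5.35 × 0.46127 = 2.4678 W/m².
ΔT = λ ΔF = 0.92 × 2.47 = 2.2724 K.

ΔF = 2.47 W/m²; ΔT = 2.27 K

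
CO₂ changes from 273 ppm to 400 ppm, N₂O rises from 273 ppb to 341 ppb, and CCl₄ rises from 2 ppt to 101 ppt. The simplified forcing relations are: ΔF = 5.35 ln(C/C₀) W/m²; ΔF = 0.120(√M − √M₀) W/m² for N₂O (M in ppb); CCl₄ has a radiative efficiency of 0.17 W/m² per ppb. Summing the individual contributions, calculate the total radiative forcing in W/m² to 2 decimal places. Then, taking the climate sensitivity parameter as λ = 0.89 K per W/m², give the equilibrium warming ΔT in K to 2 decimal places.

ΔF = 2.29 W/m²; ΔT = 2.04 K

CO₂: 5.35 × ln(400/273) = 5.35 × ln(1.46520) = 5.35 × 0.38199 = 2.0436 W/m².
N₂O: 0.120 × (√341 − √273) = 0.120 × (18.4662 − 16.5227) = 0.120 × 1.9435 = 0.2332 W/m².
CCl₄: Δ = 101 − 2 = 99 ppt = 0.099 ppb; ΔF = 0.17 × 0.099 = 0.0168 W/m².
Total ΔF = 2.0436 + 0.2332 + 0.0168 = 2.2936 W/m².
ΔT = λ ΔF = 0.89 × 2.29 = 2.0381 K.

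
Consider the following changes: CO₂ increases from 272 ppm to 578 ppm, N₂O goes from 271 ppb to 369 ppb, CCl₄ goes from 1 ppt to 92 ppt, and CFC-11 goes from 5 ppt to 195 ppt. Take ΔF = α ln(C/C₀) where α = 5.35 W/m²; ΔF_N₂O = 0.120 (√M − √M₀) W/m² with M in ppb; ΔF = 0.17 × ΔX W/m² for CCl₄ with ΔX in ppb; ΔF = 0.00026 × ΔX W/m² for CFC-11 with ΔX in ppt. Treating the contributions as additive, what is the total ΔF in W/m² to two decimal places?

CO₂: 5.35 × ln(578/272) = 5.35 × ln(2.12500) = 5.35 × 0.75377 = 4.0327 W/m².
N₂O: 0.120 × (√369 − √271) = 0.120 × (19.2094 − 16.4621) = 0.120 × 2.7473 = 0.3297 W/m².
CCl₄: Δ = 92 − 1 = 91 ppt = 0.091 ppb; ΔF = 0.17 × 0.091 = 0.0155 W/m².
CFC-11: ΔF = 0.00026 × (195 − 5) = 0.00026 × 190 = 0.0494 W/m².
Total ΔF = 4.0327 + 0.3297 + 0.0155 + 0.0494 = 4.4273 W/m².

ΔF = 4.43 W/m²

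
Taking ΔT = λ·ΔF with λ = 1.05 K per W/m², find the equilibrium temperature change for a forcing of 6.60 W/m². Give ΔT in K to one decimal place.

ΔT = 6.9 K

ΔT = λ ΔF = 1.05 × 6.60 = 6.9300 K.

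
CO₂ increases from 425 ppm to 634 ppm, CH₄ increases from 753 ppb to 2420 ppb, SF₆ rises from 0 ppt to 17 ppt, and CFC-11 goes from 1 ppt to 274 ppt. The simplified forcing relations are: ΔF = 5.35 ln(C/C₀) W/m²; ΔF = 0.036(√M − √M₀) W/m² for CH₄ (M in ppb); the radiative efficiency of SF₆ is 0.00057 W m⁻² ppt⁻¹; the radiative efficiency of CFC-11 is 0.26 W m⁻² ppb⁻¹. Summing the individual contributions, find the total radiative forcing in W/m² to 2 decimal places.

ΔF = 3.00 W/m²

CO₂: 5.35 × ln(634/425) = 5.35 × ln(1.49176) = 5.35 × 0.39996 = 2.1398 W/m².
CH₄: 0.036 × (√2420 − √753) = 0.036 × (49.1935 − 27.4408) = 0.036 × 21.7527 = 0.7831 W/m².
SF₆: ΔF = 0.00057 × (17 − 0) = 0.00057 × 17 = 0.0097 W/m².
CFC-11: Δ = 274 − 1 = 273 ppt = 0.273 ppb; ΔF = 0.26 × 0.273 = 0.0710 W/m².
Total ΔF = 2.1398 + 0.7831 + 0.0097 + 0.0710 = 3.0036 W/m².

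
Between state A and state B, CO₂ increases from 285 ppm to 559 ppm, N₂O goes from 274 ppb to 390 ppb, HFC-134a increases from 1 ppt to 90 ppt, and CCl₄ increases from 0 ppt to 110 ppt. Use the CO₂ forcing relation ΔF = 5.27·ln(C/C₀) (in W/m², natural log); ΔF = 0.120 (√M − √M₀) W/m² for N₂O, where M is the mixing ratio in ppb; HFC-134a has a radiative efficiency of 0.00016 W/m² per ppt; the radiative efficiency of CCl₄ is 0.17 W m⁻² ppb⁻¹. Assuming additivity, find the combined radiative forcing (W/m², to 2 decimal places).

CO₂: 5.27 × ln(559/285) = 5.27 × ln(1.96140) = 5.27 × 0.67366 = 3.5502 W/m².
N₂O: 0.120 × (√390 − √274) = 0.120 × (19.7484 − 16.5529) = 0.120 × 3.1955 = 0.3835 W/m².
HFC-134a: ΔF = 0.00016 × (90 − 1) = 0.00016 × 89 = 0.0142 W/m².
CCl₄: Δ = 110 − 0 = 110 ppt = 0.110 ppb; ΔF = 0.17 × 0.110 = 0.0187 W/m².
Total ΔF = 3.5502 + 0.3835 + 0.0142 + 0.0187 = 3.9666 W/m².

ΔF = 3.97 W/m²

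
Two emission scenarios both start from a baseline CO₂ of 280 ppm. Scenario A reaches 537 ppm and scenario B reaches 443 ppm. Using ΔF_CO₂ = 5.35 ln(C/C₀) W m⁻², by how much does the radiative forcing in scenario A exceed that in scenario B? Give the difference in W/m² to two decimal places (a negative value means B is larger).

ΔF_A = 5.35 ln(537/280) = 5.35 × 0.65121 = 3.4840 W/m².
ΔF_B = 5.35 ln(443/280) = 5.35 × 0.45878 = 2.4545 W/m².
Difference: 3.4840 − 2.4545 = 1.0295 W/m².

ΔF_A − ΔF_B = 1.03 W/m²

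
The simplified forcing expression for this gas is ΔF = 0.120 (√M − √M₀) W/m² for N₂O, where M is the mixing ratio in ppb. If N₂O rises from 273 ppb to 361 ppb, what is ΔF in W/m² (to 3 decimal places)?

N₂O: 0.120 × (√361 − √273) = 0.120 × (19.0000 − 16.5227) = 0.120 × 2.4773 = 0.2973 W/m².

ΔF = 0.297 W/m²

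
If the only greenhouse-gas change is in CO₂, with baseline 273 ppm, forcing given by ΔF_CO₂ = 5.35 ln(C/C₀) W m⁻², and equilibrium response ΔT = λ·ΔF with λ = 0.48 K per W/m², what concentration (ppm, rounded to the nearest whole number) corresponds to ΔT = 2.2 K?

Required forcing: ΔF = ΔT/λ = 2.2/0.48 = 4.5833 W/m².
Then ln(C/273) = ΔF/5.35 = 4.5833/5.35 = 0.85669.
So C = 273 × e^0.85669 = 273 × 2.35535 = 643.01 ppm.

C ≈ 643 ppm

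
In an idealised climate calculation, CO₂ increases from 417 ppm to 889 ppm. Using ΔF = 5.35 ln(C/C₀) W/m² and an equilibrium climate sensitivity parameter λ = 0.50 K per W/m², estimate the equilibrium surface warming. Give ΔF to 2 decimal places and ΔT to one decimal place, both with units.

ΔF = 4.05 W/m²; ΔT = 2.0 K

CO₂: 5.35 × ln(889/417) = 5.35 × ln(2.13189) = 5.35 × 0.75701 = 4.0500 W/m².
ΔT = λ ΔF = 0.50 × 4.05 = 2.0250 K.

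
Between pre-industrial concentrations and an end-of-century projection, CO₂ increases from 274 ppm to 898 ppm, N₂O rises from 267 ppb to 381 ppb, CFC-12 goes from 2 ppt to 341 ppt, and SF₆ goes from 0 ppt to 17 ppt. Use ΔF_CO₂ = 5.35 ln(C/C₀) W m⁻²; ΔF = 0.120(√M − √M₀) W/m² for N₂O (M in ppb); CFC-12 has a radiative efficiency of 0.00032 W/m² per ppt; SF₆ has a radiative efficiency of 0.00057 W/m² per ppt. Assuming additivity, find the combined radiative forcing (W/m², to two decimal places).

ΔF = 6.85 W/m²

CO₂: 5.35 × ln(898/274) = 5.35 × ln(3.27737) = 5.35 × 1.18704 = 6.3507 W/m².
N₂O: 0.120 × (√381 − √267) = 0.120 × (19.5192 − 16.3401) = 0.120 × 3.1791 = 0.3815 W/m².
CFC-12: ΔF = 0.00032 × (341 − 2) = 0.00032 × 339 = 0.1085 W/m².
SF₆: ΔF = 0.00057 × (17 − 0) = 0.00057 × 17 = 0.0097 W/m².
Total ΔF = 6.3507 + 0.3815 + 0.1085 + 0.0097 = 6.8504 W/m².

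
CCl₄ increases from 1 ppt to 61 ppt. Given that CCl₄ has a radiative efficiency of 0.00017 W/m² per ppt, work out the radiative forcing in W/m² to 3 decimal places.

ΔF = 0.010 W/m²

CCl₄: ΔF = 0.00017 × (61 − 1) = 0.00017 × 60 = 0.0102 W/m².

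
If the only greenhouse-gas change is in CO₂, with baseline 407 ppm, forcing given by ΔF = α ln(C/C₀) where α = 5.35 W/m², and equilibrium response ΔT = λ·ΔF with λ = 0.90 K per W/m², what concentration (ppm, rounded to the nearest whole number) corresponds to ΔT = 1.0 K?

Required forcing: ΔF = ΔT/λ = 1.0/0.90 = 1.1111 W/m².
Then ln(C/407) = ΔF/5.35 = 1.1111/5.35 = 0.20768.
So C = 407 × e^0.20768 = 407 × 1.23082 = 500.94 ppm.

C ≈ 501 ppm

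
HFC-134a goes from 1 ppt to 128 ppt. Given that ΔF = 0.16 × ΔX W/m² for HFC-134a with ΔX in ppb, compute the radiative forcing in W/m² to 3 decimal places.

HFC-134a: Δ = 128 − 1 = 127 ppt = 0.127 ppb; ΔF = 0.16 × 0.127 = 0.0203 W/m².

ΔF = 0.020 W/m²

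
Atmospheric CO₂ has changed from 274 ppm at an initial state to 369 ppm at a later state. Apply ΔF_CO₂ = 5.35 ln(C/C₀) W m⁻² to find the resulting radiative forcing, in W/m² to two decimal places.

ΔF = 1.59 W/m²

CO₂: 5.35 × ln(369/274) = 5.35 × ln(1.34672) = 5.35 × 0.29767 = 1.5925 W/m².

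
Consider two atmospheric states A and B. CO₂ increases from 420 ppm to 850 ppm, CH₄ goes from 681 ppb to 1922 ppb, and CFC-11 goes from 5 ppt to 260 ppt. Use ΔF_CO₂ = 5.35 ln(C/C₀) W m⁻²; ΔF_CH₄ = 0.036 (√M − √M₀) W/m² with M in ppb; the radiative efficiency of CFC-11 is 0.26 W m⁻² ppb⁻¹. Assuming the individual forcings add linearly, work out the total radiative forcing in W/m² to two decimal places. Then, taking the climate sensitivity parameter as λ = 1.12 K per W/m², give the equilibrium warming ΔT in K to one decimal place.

CO₂: 5.35 × ln(850/420) = 5.35 × ln(2.02381) = 5.35 × 0.70498 = 3.7716 W/m².
CH₄: 0.036 × (√1922 − √681) = 0.036 × (43.8406 − 26.0960) = 0.036 × 17.7446 = 0.6388 W/m².
CFC-11: Δ = 260 − 5 = 255 ppt = 0.255 ppb; ΔF = 0.26 × 0.255 = 0.0663 W/m².
Total ΔF = 3.7716 + 0.6388 + 0.0663 = 4.4767 W/m².
ΔT = λ ΔF = 1.12 × 4.48 = 5.0176 K.

ΔF = 4.48 W/m²; ΔT = 5.0 K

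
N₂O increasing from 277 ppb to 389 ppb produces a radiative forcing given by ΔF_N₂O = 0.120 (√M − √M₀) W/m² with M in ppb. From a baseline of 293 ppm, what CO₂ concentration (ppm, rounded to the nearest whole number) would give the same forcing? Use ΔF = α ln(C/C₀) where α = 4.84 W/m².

N₂O forcing: 0.120 × (√389 − √277) = 0.120 × (19.7231 − 16.6433) = 0.120 × 3.0798 = 0.36958 W/m².
Set 4.84 ln(C/293) = 0.36958: ln(C/293) = 0.36958/4.84 = 0.07636, so C = 293 × e^0.07636 = 293 × 1.07935 = 316.25 ppm.

C ≈ 316 ppm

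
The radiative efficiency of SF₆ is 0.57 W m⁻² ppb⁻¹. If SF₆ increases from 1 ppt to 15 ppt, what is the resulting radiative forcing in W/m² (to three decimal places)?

ΔF = 0.008 W/m²

SF₆: Δ = 15 − 1 = 14 ppt = 0.014 ppb; ΔF = 0.57 × 0.014 = 0.0080 W/m².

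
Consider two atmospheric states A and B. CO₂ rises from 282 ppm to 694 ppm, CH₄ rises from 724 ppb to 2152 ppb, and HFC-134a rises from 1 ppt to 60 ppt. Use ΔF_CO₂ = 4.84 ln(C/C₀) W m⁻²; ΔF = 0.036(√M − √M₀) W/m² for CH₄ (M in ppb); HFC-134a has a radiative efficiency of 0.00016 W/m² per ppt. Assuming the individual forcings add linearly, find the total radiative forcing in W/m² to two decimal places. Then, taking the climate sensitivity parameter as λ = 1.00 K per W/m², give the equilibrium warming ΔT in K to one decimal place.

CO₂: 4.84 × ln(694/282) = 4.84 × ln(2.46099) = 4.84 × 0.90056 = 4.3587 W/m².
CH₄: 0.036 × (√2152 − √724) = 0.036 × (46.3897 − 26.9072) = 0.036 × 19.4825 = 0.7014 W/m².
HFC-134a: ΔF = 0.00016 × (60 − 1) = 0.00016 × 59 = 0.0094 W/m².
Total ΔF = 4.3587 + 0.7014 + 0.0094 = 5.0695 W/m².
ΔT = λ ΔF = 1.00 × 5.07 = 5.0700 K.

ΔF = 5.07 W/m²; ΔT = 5.1 K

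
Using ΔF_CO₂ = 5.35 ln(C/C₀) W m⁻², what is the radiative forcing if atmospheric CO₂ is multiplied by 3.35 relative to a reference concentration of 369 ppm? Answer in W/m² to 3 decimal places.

Because the forcing depends only on the ratio C/C₀, the initial concentration does not enter.
ΔF = 5.35 × ln(3.35) = 5.35 × 1.20896 = 6.4679 W/m².

ΔF = 6.468 W/m²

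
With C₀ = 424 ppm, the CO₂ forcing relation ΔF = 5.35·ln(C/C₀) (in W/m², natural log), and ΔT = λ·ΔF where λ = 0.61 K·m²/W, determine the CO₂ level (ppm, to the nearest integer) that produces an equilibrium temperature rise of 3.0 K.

C ≈ 1063 ppm

Required forcing: ΔF = ΔT/λ = 3.0/0.61 = 4.9180 W/m².
Then ln(C/424) = ΔF/5.35 = 4.9180/5.35 = 0.91925.
So C = 424 × e^0.91925 = 424 × 2.50741 = 1063.14 ppm.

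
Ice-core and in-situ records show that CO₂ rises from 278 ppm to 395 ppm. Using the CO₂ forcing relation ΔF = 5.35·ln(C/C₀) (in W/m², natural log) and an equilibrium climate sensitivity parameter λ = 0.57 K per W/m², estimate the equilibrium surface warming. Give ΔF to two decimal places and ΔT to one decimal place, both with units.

ΔF = 1.88 W/m²; ΔT = 1.1 K

CO₂: 5.35 × ln(395/278) = 5.35 × ln(1.42086) = 5.35 × 0.35126 = 1.8792 W/m².
ΔT = λ ΔF = 0.57 × 1.88 = 1.0716 K.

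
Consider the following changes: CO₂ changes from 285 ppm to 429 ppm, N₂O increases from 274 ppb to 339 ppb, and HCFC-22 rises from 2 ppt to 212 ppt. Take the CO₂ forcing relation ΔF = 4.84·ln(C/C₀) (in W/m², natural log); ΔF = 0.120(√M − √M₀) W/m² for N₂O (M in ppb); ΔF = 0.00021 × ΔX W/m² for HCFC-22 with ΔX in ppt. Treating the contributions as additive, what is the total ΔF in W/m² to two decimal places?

ΔF = 2.25 W/m²

CO₂: 4.84 × ln(429/285) = 4.84 × ln(1.50526) = 4.84 × 0.40897 = 1.9794 W/m².
N₂O: 0.120 × (√339 − √274) = 0.120 × (18.4120 − 16.5529) = 0.120 × 1.8591 = 0.2231 W/m².
HCFC-22: ΔF = 0.00021 × (212 − 2) = 0.00021 × 210 = 0.0441 W/m².
Total ΔF = 1.9794 + 0.2231 + 0.0441 = 2.2466 W/m².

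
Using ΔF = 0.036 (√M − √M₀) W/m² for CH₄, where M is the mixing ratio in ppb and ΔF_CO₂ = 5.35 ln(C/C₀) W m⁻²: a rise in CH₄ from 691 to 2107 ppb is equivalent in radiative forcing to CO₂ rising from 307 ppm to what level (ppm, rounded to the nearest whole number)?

C ≈ 350 ppm

CH₄ forcing: 0.036 × (√2107 − √691) = 0.036 × (45.9021 − 26.2869) = 0.036 × 19.6152 = 0.70615 W/m².
Set 5.35 ln(C/307) = 0.70615: ln(C/307) = 0.70615/5.35 = 0.13199, so C = 307 × e^0.13199 = 307 × 1.14110 = 350.32 ppm.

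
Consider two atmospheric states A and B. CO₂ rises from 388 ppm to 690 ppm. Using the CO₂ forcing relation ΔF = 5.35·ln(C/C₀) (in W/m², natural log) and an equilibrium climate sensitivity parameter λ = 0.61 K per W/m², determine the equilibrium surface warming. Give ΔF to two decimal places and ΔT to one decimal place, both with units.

CO₂: 5.35 × ln(690/388) = 5.35 × ln(1.77835) = 5.35 × 0.57569 = 3.0799 W/m².
ΔT = λ ΔF = 0.61 × 3.08 = 1.8788 K.

ΔF = 3.08 W/m²; ΔT = 1.9 K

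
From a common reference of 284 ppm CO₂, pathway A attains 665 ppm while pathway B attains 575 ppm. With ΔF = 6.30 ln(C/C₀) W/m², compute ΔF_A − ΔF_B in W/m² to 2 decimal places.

ΔF_A − ΔF_B = 0.92 W/m²

ΔF_A = 6.30 ln(665/284) = 6.30 × 0.85081 = 5.3601 W/m².
ΔF_B = 6.30 ln(575/284) = 6.30 × 0.70540 = 4.4440 W/m².
Difference: 5.3601 − 4.4440 = 0.9161 W/m².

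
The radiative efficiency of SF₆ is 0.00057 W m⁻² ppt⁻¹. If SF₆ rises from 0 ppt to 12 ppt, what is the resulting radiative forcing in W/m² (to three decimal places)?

ΔF = 0.007 W/m²

SF₆: ΔF = 0.00057 × (12 − 0) = 0.00057 × 12 = 0.0068 W/m².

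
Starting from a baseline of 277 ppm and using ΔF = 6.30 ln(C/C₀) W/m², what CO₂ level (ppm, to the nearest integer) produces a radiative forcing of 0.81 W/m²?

C ≈ 315 ppm

Set 6.30 ln(C/277) = 0.81, so ln(C/277) = 0.81/6.30 = 0.12857.
Then C/277 = e^0.12857 = 1.13720, giving C = 277 × 1.13720 = 315.00 ppm.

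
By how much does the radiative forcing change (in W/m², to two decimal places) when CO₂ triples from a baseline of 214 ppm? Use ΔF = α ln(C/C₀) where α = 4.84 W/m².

ΔF = 4.84 × ln(3) = 4.84 × 1.09861 = 5.3173 W/m².

ΔF = 5.32 W/m²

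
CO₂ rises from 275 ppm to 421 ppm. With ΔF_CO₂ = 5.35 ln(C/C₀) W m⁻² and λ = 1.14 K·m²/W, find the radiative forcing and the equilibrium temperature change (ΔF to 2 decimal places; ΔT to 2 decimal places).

ΔF = 2.28 W/m²; ΔT = 2.60 K

CO₂: 5.35 × ln(421/275) = 5.35 × ln(1.53091) = 5.35 × 0.42586 = 2.2784 W/m².
ΔT = λ ΔF = 1.14 × 2.28 = 2.5992 K.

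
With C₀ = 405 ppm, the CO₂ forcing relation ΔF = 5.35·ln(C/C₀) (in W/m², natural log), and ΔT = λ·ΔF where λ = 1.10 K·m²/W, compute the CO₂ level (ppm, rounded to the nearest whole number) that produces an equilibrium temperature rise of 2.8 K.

Required forcing: ΔF = ΔT/λ = 2.8/1.10 = 2.5455 W/m².
Then ln(C/405) = ΔF/5.35 = 2.5455/5.35 = 0.47579.
So C = 405 × e^0.47579 = 405 × 1.60929 = 651.76 ppm.

C ≈ 652 ppm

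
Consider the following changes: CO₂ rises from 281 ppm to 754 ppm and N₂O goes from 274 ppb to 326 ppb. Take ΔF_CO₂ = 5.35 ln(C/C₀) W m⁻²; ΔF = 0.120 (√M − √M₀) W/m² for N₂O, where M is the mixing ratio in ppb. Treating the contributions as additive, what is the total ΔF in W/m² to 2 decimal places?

CO₂: 5.35 × ln(754/281) = 5.35 × ln(2.68327) = 5.35 × 0.98704 = 5.2807 W/m².
N₂O: 0.120 × (√326 − √274) = 0.120 × (18.0555 − 16.5529) = 0.120 × 1.5026 = 0.1803 W/m².
Total ΔF = 5.2807 + 0.1803 = 5.4610 W/m².

ΔF = 5.46 W/m²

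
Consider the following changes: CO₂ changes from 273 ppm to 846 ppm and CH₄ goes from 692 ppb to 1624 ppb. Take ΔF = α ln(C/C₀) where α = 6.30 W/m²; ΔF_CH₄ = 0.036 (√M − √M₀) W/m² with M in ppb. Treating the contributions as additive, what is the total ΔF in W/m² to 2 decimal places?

ΔF = 7.63 W/m²

CO₂: 6.30 × ln(846/273) = 6.30 × ln(3.09890) = 6.30 × 1.13105 = 7.1256 W/m².
CH₄: 0.036 × (√1624 − √692) = 0.036 × (40.2989 − 26.3059) = 0.036 × 13.9930 = 0.5037 W/m².
Total ΔF = 7.1256 + 0.5037 = 7.6293 W/m².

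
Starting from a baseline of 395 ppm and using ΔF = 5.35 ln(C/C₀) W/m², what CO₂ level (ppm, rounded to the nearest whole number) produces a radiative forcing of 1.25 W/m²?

C ≈ 499 ppm

Set 5.35 ln(C/395) = 1.25, so ln(C/395) = 1.25/5.35 = 0.23364.
Then C/395 = e^0.23364 = 1.26319, giving C = 395 × 1.26319 = 498.96 ppm.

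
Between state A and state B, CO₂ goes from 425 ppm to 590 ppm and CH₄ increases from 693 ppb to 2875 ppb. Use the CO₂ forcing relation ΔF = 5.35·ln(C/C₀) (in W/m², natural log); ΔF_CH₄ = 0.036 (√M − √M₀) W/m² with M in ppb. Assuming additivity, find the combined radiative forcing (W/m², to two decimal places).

ΔF = 2.74 W/m²

CO₂: 5.35 × ln(590/425) = 5.35 × ln(1.38824) = 5.35 × 0.32804 = 1.7550 W/m².
CH₄: 0.036 × (√2875 − √693) = 0.036 × (53.6190 − 26.3249) = 0.036 × 27.2941 = 0.9826 W/m².
Total ΔF = 1.7550 + 0.9826 = 2.7376 W/m².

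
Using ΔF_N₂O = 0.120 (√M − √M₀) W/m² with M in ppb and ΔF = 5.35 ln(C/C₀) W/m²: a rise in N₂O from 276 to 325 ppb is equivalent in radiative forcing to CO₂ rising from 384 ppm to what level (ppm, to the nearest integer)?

C ≈ 396 ppm

N₂O forcing: 0.120 × (√325 − √276) = 0.120 × (18.0278 − 16.6132) = 0.120 × 1.4146 = 0.16975 W/m².
Set 5.35 ln(C/384) = 0.16975: ln(C/384) = 0.16975/5.35 = 0.03173, so C = 384 × e^0.03173 = 384 × 1.03224 = 396.38 ppm.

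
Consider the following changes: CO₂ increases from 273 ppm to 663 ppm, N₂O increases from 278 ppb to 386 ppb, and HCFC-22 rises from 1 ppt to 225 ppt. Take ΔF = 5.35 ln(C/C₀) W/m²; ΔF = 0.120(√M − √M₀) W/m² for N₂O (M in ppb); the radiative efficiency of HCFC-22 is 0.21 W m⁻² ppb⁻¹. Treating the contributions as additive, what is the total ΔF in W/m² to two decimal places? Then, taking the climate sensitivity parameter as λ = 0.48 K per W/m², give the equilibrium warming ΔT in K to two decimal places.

CO₂: 5.35 × ln(663/273) = 5.35 × ln(2.42857) = 5.35 × 0.88730 = 4.7471 W/m².
N₂O: 0.120 × (√386 − √278) = 0.120 × (19.6469 − 16.6733) = 0.120 × 2.9736 = 0.3568 W/m².
HCFC-22: Δ = 225 − 1 = 224 ppt = 0.224 ppb; ΔF = 0.21 × 0.224 = 0.0470 W/m².
Total ΔF = 4.7471 + 0.3568 + 0.0470 = 5.1509 W/m².
ΔT = λ ΔF = 0.48 × 5.15 = 2.4720 K.

ΔF = 5.15 W/m²; ΔT = 2.47 K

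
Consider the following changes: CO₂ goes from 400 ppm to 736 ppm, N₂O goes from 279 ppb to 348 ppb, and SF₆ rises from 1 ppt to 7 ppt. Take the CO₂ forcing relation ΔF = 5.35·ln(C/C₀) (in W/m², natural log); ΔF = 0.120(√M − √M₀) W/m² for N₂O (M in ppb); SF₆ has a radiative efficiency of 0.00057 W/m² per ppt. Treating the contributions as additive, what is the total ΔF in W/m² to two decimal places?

CO₂: 5.35 × ln(736/400) = 5.35 × ln(1.84000) = 5.35 × 0.60977 = 3.2623 W/m².
N₂O: 0.120 × (√348 − √279) = 0.120 × (18.6548 − 16.7033) = 0.120 × 1.9515 = 0.2342 W/m².
SF₆: ΔF = 0.00057 × (7 − 1) = 0.00057 × 6 = 0.0034 W/m².
Total ΔF = 3.2623 + 0.2342 + 0.0034 = 3.4999 W/m².

ΔF = 3.50 W/m²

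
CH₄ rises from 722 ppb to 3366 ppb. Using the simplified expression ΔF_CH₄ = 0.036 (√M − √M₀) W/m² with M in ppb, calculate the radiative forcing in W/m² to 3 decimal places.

CH₄: 0.036 × (√3366 − √722) = 0.036 × (58.0172 − 26.8701) = 0.036 × 31.1471 = 1.1213 W/m².

ΔF = 1.121 W/m²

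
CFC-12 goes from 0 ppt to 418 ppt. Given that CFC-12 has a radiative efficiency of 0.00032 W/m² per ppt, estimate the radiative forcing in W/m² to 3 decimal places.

CFC-12: ΔF = 0.00032 × (418 − 0) = 0.00032 × 418 = 0.1338 W/m².

ΔF = 0.134 W/m²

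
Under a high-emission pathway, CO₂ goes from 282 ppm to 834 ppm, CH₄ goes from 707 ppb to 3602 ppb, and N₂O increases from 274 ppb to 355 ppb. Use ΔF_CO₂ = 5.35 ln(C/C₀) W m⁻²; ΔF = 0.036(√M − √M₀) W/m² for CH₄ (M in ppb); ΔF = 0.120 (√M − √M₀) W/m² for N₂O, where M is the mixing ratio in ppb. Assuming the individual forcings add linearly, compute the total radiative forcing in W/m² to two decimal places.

CO₂: 5.35 × ln(834/282) = 5.35 × ln(2.95745) = 5.35 × 1.08433 = 5.8012 W/m².
CH₄: 0.036 × (√3602 − √707) = 0.036 × (60.0167 − 26.5895) = 0.036 × 33.4272 = 1.2034 W/m².
N₂O: 0.120 × (√355 − √274) = 0.120 × (18.8414 − 16.5529) = 0.120 × 2.2885 = 0.2746 W/m².
Total ΔF = 5.8012 + 1.2034 + 0.2746 = 7.2792 W/m².

ΔF = 7.28 W/m²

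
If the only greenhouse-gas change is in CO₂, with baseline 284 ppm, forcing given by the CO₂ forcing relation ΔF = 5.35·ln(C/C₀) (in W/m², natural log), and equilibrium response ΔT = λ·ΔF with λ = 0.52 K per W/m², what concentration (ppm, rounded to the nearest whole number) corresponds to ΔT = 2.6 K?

C ≈ 723 ppm

Required forcing: ΔF = ΔT/λ = 2.6/0.52 = 5.0000 W/m².
Then ln(C/284) = ΔF/5.35 = 5.0000/5.35 = 0.93458.
So C = 284 × e^0.93458 = 284 × 2.54614 = 723.10 ppm.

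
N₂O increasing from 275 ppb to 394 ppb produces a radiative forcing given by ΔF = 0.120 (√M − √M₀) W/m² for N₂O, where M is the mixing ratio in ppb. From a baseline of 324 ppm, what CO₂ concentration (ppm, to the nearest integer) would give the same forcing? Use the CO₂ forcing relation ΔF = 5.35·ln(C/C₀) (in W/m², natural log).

C ≈ 349 ppm

N₂O forcing: 0.120 × (√394 − √275) = 0.120 × (19.8494 − 16.5831) = 0.120 × 3.2663 = 0.39196 W/m².
Set 5.35 ln(C/324) = 0.39196: ln(C/324) = 0.39196/5.35 = 0.07326, so C = 324 × e^0.07326 = 324 × 1.07601 = 348.63 ppm.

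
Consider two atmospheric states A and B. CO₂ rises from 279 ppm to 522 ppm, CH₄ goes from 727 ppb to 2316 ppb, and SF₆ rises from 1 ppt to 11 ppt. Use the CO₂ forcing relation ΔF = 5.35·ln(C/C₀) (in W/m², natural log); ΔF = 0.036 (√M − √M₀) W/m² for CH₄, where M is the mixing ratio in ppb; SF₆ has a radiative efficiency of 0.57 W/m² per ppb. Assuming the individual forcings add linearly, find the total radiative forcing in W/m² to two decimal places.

ΔF = 4.12 W/m²

CO₂: 5.35 × ln(522/279) = 5.35 × ln(1.87097) = 5.35 × 0.62646 = 3.3516 W/m².
CH₄: 0.036 × (√2316 − √727) = 0.036 × (48.1248 − 26.9629) = 0.036 × 21.1619 = 0.7618 W/m².
SF₆: Δ = 11 − 1 = 10 ppt = 0.010 ppb; ΔF = 0.57 × 0.010 = 0.0057 W/m².
Total ΔF = 3.3516 + 0.7618 + 0.0057 = 4.1191 W/m².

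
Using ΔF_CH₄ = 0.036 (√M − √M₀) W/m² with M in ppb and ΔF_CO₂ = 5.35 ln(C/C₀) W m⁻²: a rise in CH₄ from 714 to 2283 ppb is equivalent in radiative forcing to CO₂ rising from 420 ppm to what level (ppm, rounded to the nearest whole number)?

C ≈ 484 ppm

CH₄ forcing: 0.036 × (√2283 − √714) = 0.036 × (47.7807 − 26.7208) = 0.036 × 21.0599 = 0.75816 W/m².
Set 5.35 ln(C/420) = 0.75816: ln(C/420) = 0.75816/5.35 = 0.14171, so C = 420 × e^0.14171 = 420 × 1.15224 = 483.94 ppm.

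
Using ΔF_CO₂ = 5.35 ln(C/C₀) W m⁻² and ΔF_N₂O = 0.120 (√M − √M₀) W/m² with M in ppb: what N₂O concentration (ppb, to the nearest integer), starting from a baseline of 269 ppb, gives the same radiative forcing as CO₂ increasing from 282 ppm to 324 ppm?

M ≈ 510 ppb

CO₂ forcing: 5.35 × ln(324/282) = 5.35 × 0.138836 = 0.74277 W/m².
Set 0.120(√M − √269) = 0.74277: √M = 0.74277/0.120 + √269 = 6.1898 + 16.4012 = 22.5910.
M = (22.5910)² = 510.35 ppb.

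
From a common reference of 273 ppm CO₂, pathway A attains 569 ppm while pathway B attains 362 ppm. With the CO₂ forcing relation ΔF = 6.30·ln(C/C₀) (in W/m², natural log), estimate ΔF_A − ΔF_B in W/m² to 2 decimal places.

ΔF_A − ΔF_B = 2.85 W/m²

ΔF_A = 6.30 ln(569/273) = 6.30 × 0.73441 = 4.6268 W/m².
ΔF_B = 6.30 ln(362/273) = 6.30 × 0.28217 = 1.7777 W/m².
Difference: 4.6268 − 1.7777 = 2.8491 W/m².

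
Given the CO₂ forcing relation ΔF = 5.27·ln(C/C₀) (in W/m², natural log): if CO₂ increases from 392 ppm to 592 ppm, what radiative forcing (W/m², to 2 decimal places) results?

ΔF = 2.17 W/m²

CO₂: 5.27 × ln(592/392) = 5.27 × ln(1.51020) = 5.27 × 0.41224 = 2.1725 W/m².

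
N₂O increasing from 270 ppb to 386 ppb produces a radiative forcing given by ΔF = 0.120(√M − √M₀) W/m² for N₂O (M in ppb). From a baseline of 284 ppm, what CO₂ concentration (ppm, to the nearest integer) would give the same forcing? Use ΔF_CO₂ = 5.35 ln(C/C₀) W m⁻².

N₂O forcing: 0.120 × (√386 − √270) = 0.120 × (19.6469 − 16.4317) = 0.120 × 3.2152 = 0.38582 W/m².
Set 5.35 ln(C/284) = 0.38582: ln(C/284) = 0.38582/5.35 = 0.07212, so C = 284 × e^0.07212 = 284 × 1.07478 = 305.24 ppm.

C ≈ 305 ppm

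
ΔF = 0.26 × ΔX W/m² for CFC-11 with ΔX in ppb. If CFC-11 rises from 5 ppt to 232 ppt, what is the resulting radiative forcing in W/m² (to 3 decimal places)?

CFC-11: Δ = 232 − 5 = 227 ppt = 0.227 ppb; ΔF = 0.26 × 0.227 = 0.0590 W/m².

ΔF = 0.059 W/m²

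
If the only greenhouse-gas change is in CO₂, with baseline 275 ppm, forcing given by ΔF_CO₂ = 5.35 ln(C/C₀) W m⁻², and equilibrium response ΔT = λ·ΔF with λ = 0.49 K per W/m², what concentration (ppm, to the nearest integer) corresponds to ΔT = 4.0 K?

Required forcing: ΔF = ΔT/λ = 4.0/0.49 = 8.1633 W/m².
Then ln(C/275) = ΔF/5.35 = 8.1633/5.35 = 1.52585.
So C = 275 × e^1.52585 = 275 × 4.59905 = 1264.74 ppm.

C ≈ 1265 ppm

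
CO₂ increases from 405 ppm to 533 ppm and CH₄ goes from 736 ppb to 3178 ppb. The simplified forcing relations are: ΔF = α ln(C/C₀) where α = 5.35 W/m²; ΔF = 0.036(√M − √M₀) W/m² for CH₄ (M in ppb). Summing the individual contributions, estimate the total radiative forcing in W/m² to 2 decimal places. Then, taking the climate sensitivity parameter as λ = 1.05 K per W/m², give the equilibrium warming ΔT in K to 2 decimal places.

CO₂: 5.35 × ln(533/405) = 5.35 × ln(1.31605) = 5.35 × 0.27463 = 1.4693 W/m².
CH₄: 0.036 × (√3178 − √736) = 0.036 × (56.3738 − 27.1293) = 0.036 × 29.2445 = 1.0528 W/m².
Total ΔF = 1.4693 + 1.0528 = 2.5221 W/m².
ΔT = λ ΔF = 1.05 × 2.52 = 2.6460 K.

ΔF = 2.52 W/m²; ΔT = 2.65 K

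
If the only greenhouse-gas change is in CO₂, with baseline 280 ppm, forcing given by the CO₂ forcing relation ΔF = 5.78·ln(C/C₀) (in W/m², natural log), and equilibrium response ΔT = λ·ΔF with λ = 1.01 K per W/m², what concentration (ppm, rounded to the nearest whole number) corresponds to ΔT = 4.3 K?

Required forcing: ΔF = ΔT/λ = 4.3/1.01 = 4.2574 W/m².
Then ln(C/280) = ΔF/5.78 = 4.2574/5.78 = 0.73657.
So C = 280 × e^0.73657 = 280 × 2.08876 = 584.85 ppm.

C ≈ 585 ppm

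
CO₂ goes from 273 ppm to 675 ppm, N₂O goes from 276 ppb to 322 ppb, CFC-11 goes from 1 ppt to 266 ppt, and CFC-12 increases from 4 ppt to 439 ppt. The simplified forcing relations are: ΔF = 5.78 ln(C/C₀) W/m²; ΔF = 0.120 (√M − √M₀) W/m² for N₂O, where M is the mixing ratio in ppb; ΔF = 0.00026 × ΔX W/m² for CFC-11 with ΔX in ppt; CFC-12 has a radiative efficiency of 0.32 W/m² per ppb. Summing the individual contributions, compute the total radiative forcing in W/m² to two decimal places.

CO₂: 5.78 × ln(675/273) = 5.78 × ln(2.47253) = 5.78 × 0.90524 = 5.2323 W/m².
N₂O: 0.120 × (√322 − √276) = 0.120 × (17.9444 − 16.6132) = 0.120 × 1.3312 = 0.1597 W/m².
CFC-11: ΔF = 0.00026 × (266 − 1) = 0.00026 × 265 = 0.0689 W/m².
CFC-12: Δ = 439 − 4 = 435 ppt = 0.435 ppb; ΔF = 0.32 × 0.435 = 0.1392 W/m².
Total ΔF = 5.2323 + 0.1597 + 0.0689 + 0.1392 = 5.6001 W/m².

ΔF = 5.60 W/m²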